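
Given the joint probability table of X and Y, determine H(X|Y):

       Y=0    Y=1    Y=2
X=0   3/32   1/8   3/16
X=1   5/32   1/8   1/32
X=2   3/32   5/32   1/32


H(X|Y) = Σ_y p(y) H(X|Y=y)
  p(Y=0) = 11/32, H(X|Y=0) = 1.5395
  p(Y=1) = 13/32, H(X|Y=1) = 1.5766
  p(Y=2) = 1/4, H(X|Y=2) = 1.0613
H(X|Y) = 0.3438×1.5395 + 0.4062×1.5766 + 0.2500×1.0613 = 1.4350 bits


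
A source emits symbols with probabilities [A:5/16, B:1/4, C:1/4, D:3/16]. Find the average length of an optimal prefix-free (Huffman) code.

Huffman tree construction:
Combine smallest probabilities repeatedly
Resulting codes:
  A: 11 (length 2)
  B: 01 (length 2)
  C: 10 (length 2)
  D: 00 (length 2)
Average length = Σ p(s) × length(s) = 2.0000 bits


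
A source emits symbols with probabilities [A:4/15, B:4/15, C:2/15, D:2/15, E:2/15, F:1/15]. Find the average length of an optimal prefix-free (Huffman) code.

Huffman tree construction:
Combine smallest probabilities repeatedly
Resulting codes:
  A: 01 (length 2)
  B: 10 (length 2)
  C: 001 (length 3)
  D: 110 (length 3)
  E: 111 (length 3)
  F: 000 (length 3)
Average length = Σ p(s) × length(s) = 2.4667 bits


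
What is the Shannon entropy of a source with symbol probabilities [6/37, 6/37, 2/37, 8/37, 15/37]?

H(X) = -Σ p(x) log₂ p(x)
  -6/37 × log₂(6/37) = 0.4256
  -6/37 × log₂(6/37) = 0.4256
  -2/37 × log₂(2/37) = 0.2275
  -8/37 × log₂(8/37) = 0.4777
  -15/37 × log₂(15/37) = 0.5281
H(X) = 2.0845 bits


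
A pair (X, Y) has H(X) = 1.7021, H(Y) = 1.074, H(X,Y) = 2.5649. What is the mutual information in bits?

I(X;Y) = H(X) + H(Y) - H(X,Y)
I(X;Y) = 1.7021 + 1.074 - 2.5649 = 0.2112 bits


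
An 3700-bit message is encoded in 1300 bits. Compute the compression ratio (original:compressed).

Compression ratio = Original / Compressed
= 3700 / 1300 = 2.85:1


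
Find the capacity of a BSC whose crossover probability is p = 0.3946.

For BSC with error probability p:
C = 1 - H(p) where H(p) is binary entropy
H(0.3946) = -0.3946 × log₂(0.3946) - 0.6054 × log₂(0.6054)
H(p) = 0.9677
C = 1 - 0.9677 = 0.0323 bits/use


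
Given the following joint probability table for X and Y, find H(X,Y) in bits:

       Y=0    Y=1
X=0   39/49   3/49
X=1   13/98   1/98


H(X,Y) = -Σ p(x,y) log₂ p(x,y)
  p(0,0)=39/49: -0.7959 × log₂(0.7959) = 0.2621
  p(0,1)=3/49: -0.0612 × log₂(0.0612) = 0.2467
  p(1,0)=13/98: -0.1327 × log₂(0.1327) = 0.3866
  p(1,1)=1/98: -0.0102 × log₂(0.0102) = 0.0675
H(X,Y) = 0.9629 bits


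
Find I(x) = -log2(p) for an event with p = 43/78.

Information content I(x) = -log₂(p(x))
I = -log₂(43/78) = -log₂(0.5513)
I = 0.8591 bits


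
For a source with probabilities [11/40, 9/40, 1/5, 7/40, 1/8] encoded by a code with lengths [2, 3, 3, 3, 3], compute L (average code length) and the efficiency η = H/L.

Average length L = Σ p_i × l_i = 2.7250 bits
Entropy H = 2.2758 bits
Efficiency η = H/L × 100% = 83.52%


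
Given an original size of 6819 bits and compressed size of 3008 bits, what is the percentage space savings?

Space savings = (1 - Compressed/Original) × 100%
= (1 - 3008/6819) × 100%
= 55.89%


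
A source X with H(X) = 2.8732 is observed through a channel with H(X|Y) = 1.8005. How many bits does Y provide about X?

I(X;Y) = H(X) - H(X|Y)
I(X;Y) = 2.8732 - 1.8005 = 1.0727 bits


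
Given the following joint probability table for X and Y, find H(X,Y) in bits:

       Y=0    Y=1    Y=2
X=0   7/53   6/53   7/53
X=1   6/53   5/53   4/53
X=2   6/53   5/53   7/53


H(X,Y) = -Σ p(x,y) log₂ p(x,y)
  p(0,0)=7/53: -0.1321 × log₂(0.1321) = 0.3857
  p(0,1)=6/53: -0.1132 × log₂(0.1132) = 0.3558
  p(0,2)=7/53: -0.1321 × log₂(0.1321) = 0.3857
  p(1,0)=6/53: -0.1132 × log₂(0.1132) = 0.3558
  p(1,1)=5/53: -0.0943 × log₂(0.0943) = 0.3213
  p(1,2)=4/53: -0.0755 × log₂(0.0755) = 0.2814
  p(2,0)=6/53: -0.1132 × log₂(0.1132) = 0.3558
  p(2,1)=5/53: -0.0943 × log₂(0.0943) = 0.3213
  p(2,2)=7/53: -0.1321 × log₂(0.1321) = 0.3857
H(X,Y) = 3.1486 bits


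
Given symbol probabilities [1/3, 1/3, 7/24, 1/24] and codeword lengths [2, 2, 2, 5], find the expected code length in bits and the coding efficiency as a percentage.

Average length L = Σ p_i × l_i = 2.1250 bits
Entropy H = 1.7662 bits
Efficiency η = H/L × 100% = 83.11%


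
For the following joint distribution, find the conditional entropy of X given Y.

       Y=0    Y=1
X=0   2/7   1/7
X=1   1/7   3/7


H(X|Y) = Σ_y p(y) H(X|Y=y)
  p(Y=0) = 3/7, H(X|Y=0) = 0.9183
  p(Y=1) = 4/7, H(X|Y=1) = 0.8113
H(X|Y) = 0.4286×0.9183 + 0.5714×0.8113 = 0.8571 bits


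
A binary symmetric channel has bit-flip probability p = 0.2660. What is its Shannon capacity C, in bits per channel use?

For BSC with error probability p:
C = 1 - H(p) where H(p) is binary entropy
H(0.2660) = -0.2660 × log₂(0.2660) - 0.7340 × log₂(0.7340)
H(p) = 0.8357
C = 1 - 0.8357 = 0.1643 bits/use


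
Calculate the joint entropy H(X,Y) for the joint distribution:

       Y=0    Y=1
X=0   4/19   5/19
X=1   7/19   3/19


H(X,Y) = -Σ p(x,y) log₂ p(x,y)
  p(0,0)=4/19: -0.2105 × log₂(0.2105) = 0.4732
  p(0,1)=5/19: -0.2632 × log₂(0.2632) = 0.5068
  p(1,0)=7/19: -0.3684 × log₂(0.3684) = 0.5307
  p(1,1)=3/19: -0.1579 × log₂(0.1579) = 0.4205
H(X,Y) = 1.9313 bits


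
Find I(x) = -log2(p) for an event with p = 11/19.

Information content I(x) = -log₂(p(x))
I = -log₂(11/19) = -log₂(0.5789)
I = 0.7885 bits


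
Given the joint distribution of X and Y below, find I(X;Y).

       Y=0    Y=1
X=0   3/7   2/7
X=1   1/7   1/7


H(X) = 0.8631, H(Y) = 0.9852, H(X,Y) = 1.8424
I(X;Y) = H(X) + H(Y) - H(X,Y) = 0.0060 bits


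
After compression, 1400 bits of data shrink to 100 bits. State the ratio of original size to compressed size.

Compression ratio = Original / Compressed
= 1400 / 100 = 14.00:1


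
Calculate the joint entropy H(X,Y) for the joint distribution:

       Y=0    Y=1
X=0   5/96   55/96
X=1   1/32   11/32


H(X,Y) = -Σ p(x,y) log₂ p(x,y)
  p(0,0)=5/96: -0.0521 × log₂(0.0521) = 0.2220
  p(0,1)=55/96: -0.5729 × log₂(0.5729) = 0.4604
  p(1,0)=1/32: -0.0312 × log₂(0.0312) = 0.1562
  p(1,1)=11/32: -0.3438 × log₂(0.3438) = 0.5296
H(X,Y) = 1.3683 bits


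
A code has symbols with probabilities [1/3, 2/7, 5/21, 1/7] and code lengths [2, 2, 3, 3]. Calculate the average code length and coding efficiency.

Average length L = Σ p_i × l_i = 2.3810 bits
Entropy H = 1.9387 bits
Efficiency η = H/L × 100% = 81.43%


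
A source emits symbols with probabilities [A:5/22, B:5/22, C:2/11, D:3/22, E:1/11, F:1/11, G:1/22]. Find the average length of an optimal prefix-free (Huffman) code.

Huffman tree construction:
Combine smallest probabilities repeatedly
Resulting codes:
  A: 00 (length 2)
  B: 01 (length 2)
  C: 111 (length 3)
  D: 101 (length 3)
  E: 1101 (length 4)
  F: 100 (length 3)
  G: 1100 (length 4)
Average length = Σ p(s) × length(s) = 2.6818 bits


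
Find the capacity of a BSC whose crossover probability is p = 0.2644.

For BSC with error probability p:
C = 1 - H(p) where H(p) is binary entropy
H(0.2644) = -0.2644 × log₂(0.2644) - 0.7356 × log₂(0.7356)
H(p) = 0.8333
C = 1 - 0.8333 = 0.1667 bits/use


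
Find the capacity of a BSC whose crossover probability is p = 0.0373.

For BSC with error probability p:
C = 1 - H(p) where H(p) is binary entropy
H(0.0373) = -0.0373 × log₂(0.0373) - 0.9627 × log₂(0.9627)
H(p) = 0.2298
C = 1 - 0.2298 = 0.7702 bits/use


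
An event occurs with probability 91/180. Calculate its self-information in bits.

Information content I(x) = -log₂(p(x))
I = -log₂(91/180) = -log₂(0.5056)
I = 0.9841 bits


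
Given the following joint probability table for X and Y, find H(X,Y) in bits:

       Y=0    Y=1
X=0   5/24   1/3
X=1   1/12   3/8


H(X,Y) = -Σ p(x,y) log₂ p(x,y)
  p(0,0)=5/24: -0.2083 × log₂(0.2083) = 0.4715
  p(0,1)=1/3: -0.3333 × log₂(0.3333) = 0.5283
  p(1,0)=1/12: -0.0833 × log₂(0.0833) = 0.2987
  p(1,1)=3/8: -0.3750 × log₂(0.3750) = 0.5306
H(X,Y) = 1.8292 bits


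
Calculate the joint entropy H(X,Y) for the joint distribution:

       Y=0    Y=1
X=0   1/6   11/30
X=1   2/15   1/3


H(X,Y) = -Σ p(x,y) log₂ p(x,y)
  p(0,0)=1/6: -0.1667 × log₂(0.1667) = 0.4308
  p(0,1)=11/30: -0.3667 × log₂(0.3667) = 0.5307
  p(1,0)=2/15: -0.1333 × log₂(0.1333) = 0.3876
  p(1,1)=1/3: -0.3333 × log₂(0.3333) = 0.5283
H(X,Y) = 1.8775 bits


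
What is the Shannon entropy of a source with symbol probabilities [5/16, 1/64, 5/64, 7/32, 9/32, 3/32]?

H(X) = -Σ p(x) log₂ p(x)
  -5/16 × log₂(5/16) = 0.5244
  -1/64 × log₂(1/64) = 0.0938
  -5/64 × log₂(5/64) = 0.2873
  -7/32 × log₂(7/32) = 0.4796
  -9/32 × log₂(9/32) = 0.5147
  -3/32 × log₂(3/32) = 0.3202
H(X) = 2.2200 bits


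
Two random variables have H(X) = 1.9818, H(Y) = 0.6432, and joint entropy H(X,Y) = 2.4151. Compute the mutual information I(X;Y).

I(X;Y) = H(X) + H(Y) - H(X,Y)
I(X;Y) = 1.9818 + 0.6432 - 2.4151 = 0.2099 bits


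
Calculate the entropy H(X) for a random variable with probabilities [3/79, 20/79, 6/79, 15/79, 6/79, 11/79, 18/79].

H(X) = -Σ p(x) log₂ p(x)
  -3/79 × log₂(3/79) = 0.1792
  -20/79 × log₂(20/79) = 0.5017
  -6/79 × log₂(6/79) = 0.2824
  -15/79 × log₂(15/79) = 0.4551
  -6/79 × log₂(6/79) = 0.2824
  -11/79 × log₂(11/79) = 0.3960
  -18/79 × log₂(18/79) = 0.4862
H(X) = 2.5832 bits


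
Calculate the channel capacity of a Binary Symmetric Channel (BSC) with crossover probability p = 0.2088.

For BSC with error probability p:
C = 1 - H(p) where H(p) is binary entropy
H(0.2088) = -0.2088 × log₂(0.2088) - 0.7912 × log₂(0.7912)
H(p) = 0.7392
C = 1 - 0.7392 = 0.2608 bits/use


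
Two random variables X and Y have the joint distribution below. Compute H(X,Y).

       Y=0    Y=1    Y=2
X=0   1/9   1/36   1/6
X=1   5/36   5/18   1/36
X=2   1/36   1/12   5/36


H(X,Y) = -Σ p(x,y) log₂ p(x,y)
  p(0,0)=1/9: -0.1111 × log₂(0.1111) = 0.3522
  p(0,1)=1/36: -0.0278 × log₂(0.0278) = 0.1436
  p(0,2)=1/6: -0.1667 × log₂(0.1667) = 0.4308
  p(1,0)=5/36: -0.1389 × log₂(0.1389) = 0.3956
  p(1,1)=5/18: -0.2778 × log₂(0.2778) = 0.5133
  p(1,2)=1/36: -0.0278 × log₂(0.0278) = 0.1436
  p(2,0)=1/36: -0.0278 × log₂(0.0278) = 0.1436
  p(2,1)=1/12: -0.0833 × log₂(0.0833) = 0.2987
  p(2,2)=5/36: -0.1389 × log₂(0.1389) = 0.3956
H(X,Y) = 2.8171 bits


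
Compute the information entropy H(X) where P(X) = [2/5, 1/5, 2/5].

H(X) = -Σ p(x) log₂ p(x)
  -2/5 × log₂(2/5) = 0.5288
  -1/5 × log₂(1/5) = 0.4644
  -2/5 × log₂(2/5) = 0.5288
H(X) = 1.5219 bits


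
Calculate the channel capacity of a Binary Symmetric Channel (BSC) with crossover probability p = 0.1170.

For BSC with error probability p:
C = 1 - H(p) where H(p) is binary entropy
H(0.1170) = -0.1170 × log₂(0.1170) - 0.8830 × log₂(0.8830)
H(p) = 0.5207
C = 1 - 0.5207 = 0.4793 bits/use


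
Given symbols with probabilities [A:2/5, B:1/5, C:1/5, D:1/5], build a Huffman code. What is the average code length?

Huffman tree construction:
Combine smallest probabilities repeatedly
Resulting codes:
  A: 11 (length 2)
  B: 00 (length 2)
  C: 01 (length 2)
  D: 10 (length 2)
Average length = Σ p(s) × length(s) = 2.0000 bits


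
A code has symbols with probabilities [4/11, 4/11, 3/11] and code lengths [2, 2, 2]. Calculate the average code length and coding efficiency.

Average length L = Σ p_i × l_i = 2.0000 bits
Entropy H = 1.5726 bits
Efficiency η = H/L × 100% = 78.63%


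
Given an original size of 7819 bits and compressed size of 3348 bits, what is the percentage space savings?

Space savings = (1 - Compressed/Original) × 100%
= (1 - 3348/7819) × 100%
= 57.18%


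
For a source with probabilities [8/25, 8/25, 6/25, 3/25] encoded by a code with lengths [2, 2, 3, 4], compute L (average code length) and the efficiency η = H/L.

Average length L = Σ p_i × l_i = 2.4800 bits
Entropy H = 1.9133 bits
Efficiency η = H/L × 100% = 77.15%


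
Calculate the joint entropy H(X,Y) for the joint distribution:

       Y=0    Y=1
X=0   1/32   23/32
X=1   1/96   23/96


H(X,Y) = -Σ p(x,y) log₂ p(x,y)
  p(0,0)=1/32: -0.0312 × log₂(0.0312) = 0.1562
  p(0,1)=23/32: -0.7188 × log₂(0.7188) = 0.3424
  p(1,0)=1/96: -0.0104 × log₂(0.0104) = 0.0686
  p(1,1)=23/96: -0.2396 × log₂(0.2396) = 0.4939
H(X,Y) = 1.0612 bits


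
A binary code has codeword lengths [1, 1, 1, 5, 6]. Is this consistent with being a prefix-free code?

Kraft inequality: Σ 2^(-l_i) ≤ 1 for prefix-free code
Calculating: 2^(-1) + 2^(-1) + 2^(-1) + 2^(-5) + 2^(-6)
= 0.5 + 0.5 + 0.5 + 0.03125 + 0.015625
= 1.5469
Since 1.5469 > 1, prefix-free code does not exist


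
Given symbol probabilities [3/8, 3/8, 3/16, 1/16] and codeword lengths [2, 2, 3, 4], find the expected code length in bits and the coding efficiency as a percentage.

Average length L = Σ p_i × l_i = 2.3125 bits
Entropy H = 1.7641 bits
Efficiency η = H/L × 100% = 76.29%


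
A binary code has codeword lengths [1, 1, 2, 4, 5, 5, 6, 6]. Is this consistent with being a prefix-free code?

Kraft inequality: Σ 2^(-l_i) ≤ 1 for prefix-free code
Calculating: 2^(-1) + 2^(-1) + 2^(-2) + 2^(-4) + 2^(-5) + 2^(-5) + 2^(-6) + 2^(-6)
= 0.5 + 0.5 + 0.25 + 0.0625 + 0.03125 + 0.03125 + 0.015625 + 0.015625
= 1.4062
Since 1.4062 > 1, prefix-free code does not exist


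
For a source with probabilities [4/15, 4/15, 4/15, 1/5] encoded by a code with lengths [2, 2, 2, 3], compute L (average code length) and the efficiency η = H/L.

Average length L = Σ p_i × l_i = 2.2000 bits
Entropy H = 1.9899 bits
Efficiency η = H/L × 100% = 90.45%


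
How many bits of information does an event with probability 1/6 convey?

Information content I(x) = -log₂(p(x))
I = -log₂(1/6) = -log₂(0.1667)
I = 2.5850 bits


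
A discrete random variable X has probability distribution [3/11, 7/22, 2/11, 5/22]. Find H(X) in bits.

H(X) = -Σ p(x) log₂ p(x)
  -3/11 × log₂(3/11) = 0.5112
  -7/22 × log₂(7/22) = 0.5257
  -2/11 × log₂(2/11) = 0.4472
  -5/22 × log₂(5/22) = 0.4858
H(X) = 1.9698 bits


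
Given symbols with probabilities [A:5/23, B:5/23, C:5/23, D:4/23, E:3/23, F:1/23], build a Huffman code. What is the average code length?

Huffman tree construction:
Combine smallest probabilities repeatedly
Resulting codes:
  A: 00 (length 2)
  B: 01 (length 2)
  C: 10 (length 2)
  D: 110 (length 3)
  E: 1111 (length 4)
  F: 1110 (length 4)
Average length = Σ p(s) × length(s) = 2.5217 bits


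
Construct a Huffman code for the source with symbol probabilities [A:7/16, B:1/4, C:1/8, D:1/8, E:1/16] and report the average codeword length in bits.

Huffman tree construction:
Combine smallest probabilities repeatedly
Resulting codes:
  A: 0 (length 1)
  B: 10 (length 2)
  C: 1111 (length 4)
  D: 110 (length 3)
  E: 1110 (length 4)
Average length = Σ p(s) × length(s) = 2.0625 bits


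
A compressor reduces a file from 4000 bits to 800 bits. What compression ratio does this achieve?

Compression ratio = Original / Compressed
= 4000 / 800 = 5.00:1


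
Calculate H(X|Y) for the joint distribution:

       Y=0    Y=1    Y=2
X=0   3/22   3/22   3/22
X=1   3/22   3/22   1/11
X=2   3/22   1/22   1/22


H(X|Y) = Σ_y p(y) H(X|Y=y)
  p(Y=0) = 9/22, H(X|Y=0) = 1.5850
  p(Y=1) = 7/22, H(X|Y=1) = 1.4488
  p(Y=2) = 3/11, H(X|Y=2) = 1.4591
H(X|Y) = 0.4091×1.5850 + 0.3182×1.4488 + 0.2727×1.4591 = 1.5073 bits


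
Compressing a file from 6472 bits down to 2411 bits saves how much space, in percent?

Space savings = (1 - Compressed/Original) × 100%
= (1 - 2411/6472) × 100%
= 62.75%


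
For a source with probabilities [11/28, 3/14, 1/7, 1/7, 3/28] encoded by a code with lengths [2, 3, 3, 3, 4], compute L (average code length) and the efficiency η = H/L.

Average length L = Σ p_i × l_i = 2.7143 bits
Entropy H = 2.1531 bits
Efficiency η = H/L × 100% = 79.33%


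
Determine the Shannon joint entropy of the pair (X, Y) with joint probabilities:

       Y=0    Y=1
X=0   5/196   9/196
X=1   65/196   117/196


H(X,Y) = -Σ p(x,y) log₂ p(x,y)
  p(0,0)=5/196: -0.0255 × log₂(0.0255) = 0.1350
  p(0,1)=9/196: -0.0459 × log₂(0.0459) = 0.2041
  p(1,0)=65/196: -0.3316 × log₂(0.3316) = 0.5281
  p(1,1)=117/196: -0.5969 × log₂(0.5969) = 0.4443
H(X,Y) = 1.3115 bits


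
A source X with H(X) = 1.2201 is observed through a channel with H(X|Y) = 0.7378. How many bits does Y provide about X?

I(X;Y) = H(X) - H(X|Y)
I(X;Y) = 1.2201 - 0.7378 = 0.4823 bits


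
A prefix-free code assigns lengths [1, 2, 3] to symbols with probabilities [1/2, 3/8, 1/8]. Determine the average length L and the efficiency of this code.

Average length L = Σ p_i × l_i = 1.6250 bits
Entropy H = 1.4056 bits
Efficiency η = H/L × 100% = 86.50%


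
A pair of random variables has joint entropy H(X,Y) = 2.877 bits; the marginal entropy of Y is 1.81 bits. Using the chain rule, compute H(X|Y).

Chain rule: H(X,Y) = H(X|Y) + H(Y)
H(X|Y) = H(X,Y) - H(Y) = 2.877 - 1.81 = 1.067 bits


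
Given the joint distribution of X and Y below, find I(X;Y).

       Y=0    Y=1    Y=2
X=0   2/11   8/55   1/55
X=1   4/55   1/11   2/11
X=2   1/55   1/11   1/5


H(X) = 1.5830, H(Y) = 1.5674, H(X,Y) = 2.8775
I(X;Y) = H(X) + H(Y) - H(X,Y) = 0.2729 bits


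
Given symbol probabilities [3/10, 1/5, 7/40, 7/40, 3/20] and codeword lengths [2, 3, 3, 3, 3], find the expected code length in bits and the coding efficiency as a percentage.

Average length L = Σ p_i × l_i = 2.7000 bits
Entropy H = 2.2761 bits
Efficiency η = H/L × 100% = 84.30%


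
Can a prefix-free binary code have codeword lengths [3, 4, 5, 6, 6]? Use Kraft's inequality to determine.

Kraft inequality: Σ 2^(-l_i) ≤ 1 for prefix-free code
Calculating: 2^(-3) + 2^(-4) + 2^(-5) + 2^(-6) + 2^(-6)
= 0.125 + 0.0625 + 0.03125 + 0.015625 + 0.015625
= 0.2500
Since 0.2500 ≤ 1, prefix-free code exists


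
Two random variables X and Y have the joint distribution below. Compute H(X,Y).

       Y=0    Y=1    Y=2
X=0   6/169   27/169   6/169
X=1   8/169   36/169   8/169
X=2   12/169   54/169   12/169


H(X,Y) = -Σ p(x,y) log₂ p(x,y)
  p(0,0)=6/169: -0.0355 × log₂(0.0355) = 0.1710
  p(0,1)=27/169: -0.1598 × log₂(0.1598) = 0.4227
  p(0,2)=6/169: -0.0355 × log₂(0.0355) = 0.1710
  p(1,0)=8/169: -0.0473 × log₂(0.0473) = 0.2083
  p(1,1)=36/169: -0.2130 × log₂(0.2130) = 0.4752
  p(1,2)=8/169: -0.0473 × log₂(0.0473) = 0.2083
  p(2,0)=12/169: -0.0710 × log₂(0.0710) = 0.2710
  p(2,1)=54/169: -0.3195 × log₂(0.3195) = 0.5259
  p(2,2)=12/169: -0.0710 × log₂(0.0710) = 0.2710
H(X,Y) = 2.7244 bits


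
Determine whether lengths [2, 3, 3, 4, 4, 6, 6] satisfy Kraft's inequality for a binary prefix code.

Kraft inequality: Σ 2^(-l_i) ≤ 1 for prefix-free code
Calculating: 2^(-2) + 2^(-3) + 2^(-3) + 2^(-4) + 2^(-4) + 2^(-6) + 2^(-6)
= 0.25 + 0.125 + 0.125 + 0.0625 + 0.0625 + 0.015625 + 0.015625
= 0.6562
Since 0.6562 ≤ 1, prefix-free code exists


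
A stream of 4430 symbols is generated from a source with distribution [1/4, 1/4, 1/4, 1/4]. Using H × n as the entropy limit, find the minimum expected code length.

Entropy H = 2.0000 bits/symbol
Minimum bits = H × n = 2.0000 × 4430
= 8860.00 bits


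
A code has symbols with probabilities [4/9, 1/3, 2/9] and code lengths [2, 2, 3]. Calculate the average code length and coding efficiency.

Average length L = Σ p_i × l_i = 2.2222 bits
Entropy H = 1.5305 bits
Efficiency η = H/L × 100% = 68.87%


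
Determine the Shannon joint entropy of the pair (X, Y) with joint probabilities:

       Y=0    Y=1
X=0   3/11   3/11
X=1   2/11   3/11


H(X,Y) = -Σ p(x,y) log₂ p(x,y)
  p(0,0)=3/11: -0.2727 × log₂(0.2727) = 0.5112
  p(0,1)=3/11: -0.2727 × log₂(0.2727) = 0.5112
  p(1,0)=2/11: -0.1818 × log₂(0.1818) = 0.4472
  p(1,1)=3/11: -0.2727 × log₂(0.2727) = 0.5112
H(X,Y) = 1.9808 bits


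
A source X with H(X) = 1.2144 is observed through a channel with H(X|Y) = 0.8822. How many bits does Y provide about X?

I(X;Y) = H(X) - H(X|Y)
I(X;Y) = 1.2144 - 0.8822 = 0.3322 bits


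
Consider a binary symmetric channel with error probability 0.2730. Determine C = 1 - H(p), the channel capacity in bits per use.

For BSC with error probability p:
C = 1 - H(p) where H(p) is binary entropy
H(0.2730) = -0.2730 × log₂(0.2730) - 0.7270 × log₂(0.7270)
H(p) = 0.8457
C = 1 - 0.8457 = 0.1543 bits/use


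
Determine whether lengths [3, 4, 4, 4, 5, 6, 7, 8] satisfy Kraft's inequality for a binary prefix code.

Kraft inequality: Σ 2^(-l_i) ≤ 1 for prefix-free code
Calculating: 2^(-3) + 2^(-4) + 2^(-4) + 2^(-4) + 2^(-5) + 2^(-6) + 2^(-7) + 2^(-8)
= 0.125 + 0.0625 + 0.0625 + 0.0625 + 0.03125 + 0.015625 + 0.0078125 + 0.00390625
= 0.3711
Since 0.3711 ≤ 1, prefix-free code exists


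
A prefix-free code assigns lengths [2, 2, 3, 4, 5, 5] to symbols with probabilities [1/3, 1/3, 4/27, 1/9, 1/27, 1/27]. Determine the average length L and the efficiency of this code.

Average length L = Σ p_i × l_i = 2.5926 bits
Entropy H = 2.1692 bits
Efficiency η = H/L × 100% = 83.67%


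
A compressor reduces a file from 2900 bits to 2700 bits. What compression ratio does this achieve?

Compression ratio = Original / Compressed
= 2900 / 2700 = 1.07:1


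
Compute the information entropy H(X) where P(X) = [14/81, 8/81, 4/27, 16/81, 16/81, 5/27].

H(X) = -Σ p(x) log₂ p(x)
  -14/81 × log₂(14/81) = 0.4377
  -8/81 × log₂(8/81) = 0.3299
  -4/27 × log₂(4/27) = 0.4081
  -16/81 × log₂(16/81) = 0.4622
  -16/81 × log₂(16/81) = 0.4622
  -5/27 × log₂(5/27) = 0.4505
H(X) = 2.5506 bits


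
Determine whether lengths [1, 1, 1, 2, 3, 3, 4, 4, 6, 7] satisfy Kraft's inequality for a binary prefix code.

Kraft inequality: Σ 2^(-l_i) ≤ 1 for prefix-free code
Calculating: 2^(-1) + 2^(-1) + 2^(-1) + 2^(-2) + 2^(-3) + 2^(-3) + 2^(-4) + 2^(-4) + 2^(-6) + 2^(-7)
= 0.5 + 0.5 + 0.5 + 0.25 + 0.125 + 0.125 + 0.0625 + 0.0625 + 0.015625 + 0.0078125
= 2.1484
Since 2.1484 > 1, prefix-free code does not exist


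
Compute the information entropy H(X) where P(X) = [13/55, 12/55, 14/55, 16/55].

H(X) = -Σ p(x) log₂ p(x)
  -13/55 × log₂(13/55) = 0.4919
  -12/55 × log₂(12/55) = 0.4792
  -14/55 × log₂(14/55) = 0.5025
  -16/55 × log₂(16/55) = 0.5182
H(X) = 1.9918 bits


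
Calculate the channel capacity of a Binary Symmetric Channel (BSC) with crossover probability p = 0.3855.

For BSC with error probability p:
C = 1 - H(p) where H(p) is binary entropy
H(0.3855) = -0.3855 × log₂(0.3855) - 0.6145 × log₂(0.6145)
H(p) = 0.9618
C = 1 - 0.9618 = 0.0382 bits/use


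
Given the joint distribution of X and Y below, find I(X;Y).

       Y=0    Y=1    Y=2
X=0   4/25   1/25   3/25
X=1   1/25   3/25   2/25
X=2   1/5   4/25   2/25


H(X) = 1.5413, H(Y) = 1.5690, H(X,Y) = 2.9991
I(X;Y) = H(X) + H(Y) - H(X,Y) = 0.1113 bits


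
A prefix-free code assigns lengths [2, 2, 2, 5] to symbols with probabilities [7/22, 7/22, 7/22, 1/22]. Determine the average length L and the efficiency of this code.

Average length L = Σ p_i × l_i = 2.1364 bits
Entropy H = 1.7797 bits
Efficiency η = H/L × 100% = 83.30%


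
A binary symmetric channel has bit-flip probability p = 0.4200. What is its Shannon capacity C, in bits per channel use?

For BSC with error probability p:
C = 1 - H(p) where H(p) is binary entropy
H(0.4200) = -0.4200 × log₂(0.4200) - 0.5800 × log₂(0.5800)
H(p) = 0.9815
C = 1 - 0.9815 = 0.0185 bits/use


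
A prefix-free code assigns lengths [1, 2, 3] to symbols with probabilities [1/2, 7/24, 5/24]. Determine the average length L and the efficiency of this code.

Average length L = Σ p_i × l_i = 1.7083 bits
Entropy H = 1.4899 bits
Efficiency η = H/L × 100% = 87.22%


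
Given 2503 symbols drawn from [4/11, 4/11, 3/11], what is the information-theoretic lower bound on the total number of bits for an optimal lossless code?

Entropy H = 1.5726 bits/symbol
Minimum bits = H × n = 1.5726 × 2503
= 3936.28 bits


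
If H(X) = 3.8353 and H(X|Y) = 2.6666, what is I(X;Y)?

I(X;Y) = H(X) - H(X|Y)
I(X;Y) = 3.8353 - 2.6666 = 1.1687 bits


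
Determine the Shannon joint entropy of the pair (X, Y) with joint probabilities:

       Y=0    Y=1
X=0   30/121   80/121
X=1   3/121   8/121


H(X,Y) = -Σ p(x,y) log₂ p(x,y)
  p(0,0)=30/121: -0.2479 × log₂(0.2479) = 0.4988
  p(0,1)=80/121: -0.6612 × log₂(0.6612) = 0.3947
  p(1,0)=3/121: -0.0248 × log₂(0.0248) = 0.1322
  p(1,1)=8/121: -0.0661 × log₂(0.0661) = 0.2591
H(X,Y) = 1.2848 bits


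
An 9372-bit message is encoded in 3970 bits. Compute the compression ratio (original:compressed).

Compression ratio = Original / Compressed
= 9372 / 3970 = 2.36:1


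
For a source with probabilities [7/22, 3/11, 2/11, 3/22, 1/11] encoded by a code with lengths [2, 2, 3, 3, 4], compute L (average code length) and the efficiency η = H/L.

Average length L = Σ p_i × l_i = 2.5000 bits
Entropy H = 2.1905 bits
Efficiency η = H/L × 100% = 87.62%


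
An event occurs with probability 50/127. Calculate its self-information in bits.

Information content I(x) = -log₂(p(x))
I = -log₂(50/127) = -log₂(0.3937)
I = 1.3448 bits


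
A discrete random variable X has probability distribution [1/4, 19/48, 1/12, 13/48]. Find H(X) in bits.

H(X) = -Σ p(x) log₂ p(x)
  -1/4 × log₂(1/4) = 0.5000
  -19/48 × log₂(19/48) = 0.5292
  -1/12 × log₂(1/12) = 0.2987
  -13/48 × log₂(13/48) = 0.5104
H(X) = 1.8384 bits


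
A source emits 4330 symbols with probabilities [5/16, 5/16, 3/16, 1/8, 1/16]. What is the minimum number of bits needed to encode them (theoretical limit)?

Entropy H = 2.1266 bits/symbol
Minimum bits = H × n = 2.1266 × 4330
= 9208.24 bits


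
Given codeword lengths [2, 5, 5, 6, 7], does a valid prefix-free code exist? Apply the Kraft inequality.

Kraft inequality: Σ 2^(-l_i) ≤ 1 for prefix-free code
Calculating: 2^(-2) + 2^(-5) + 2^(-5) + 2^(-6) + 2^(-7)
= 0.25 + 0.03125 + 0.03125 + 0.015625 + 0.0078125
= 0.3359
Since 0.3359 ≤ 1, prefix-free code exists


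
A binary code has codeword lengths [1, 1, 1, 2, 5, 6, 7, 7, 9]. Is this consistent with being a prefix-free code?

Kraft inequality: Σ 2^(-l_i) ≤ 1 for prefix-free code
Calculating: 2^(-1) + 2^(-1) + 2^(-1) + 2^(-2) + 2^(-5) + 2^(-6) + 2^(-7) + 2^(-7) + 2^(-9)
= 0.5 + 0.5 + 0.5 + 0.25 + 0.03125 + 0.015625 + 0.0078125 + 0.0078125 + 0.001953125
= 1.8145
Since 1.8145 > 1, prefix-free code does not exist


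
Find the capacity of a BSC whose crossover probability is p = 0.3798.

For BSC with error probability p:
C = 1 - H(p) where H(p) is binary entropy
H(0.3798) = -0.3798 × log₂(0.3798) - 0.6202 × log₂(0.6202)
H(p) = 0.9579
C = 1 - 0.9579 = 0.0421 bits/use


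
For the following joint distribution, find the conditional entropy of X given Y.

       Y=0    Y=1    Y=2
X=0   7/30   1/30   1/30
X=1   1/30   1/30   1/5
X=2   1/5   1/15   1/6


H(X|Y) = Σ_y p(y) H(X|Y=y)
  p(Y=0) = 7/15, H(X|Y=0) = 1.2958
  p(Y=1) = 2/15, H(X|Y=1) = 1.5000
  p(Y=2) = 2/5, H(X|Y=2) = 1.3250
H(X|Y) = 0.4667×1.2958 + 0.1333×1.5000 + 0.4000×1.3250 = 1.3347 bits


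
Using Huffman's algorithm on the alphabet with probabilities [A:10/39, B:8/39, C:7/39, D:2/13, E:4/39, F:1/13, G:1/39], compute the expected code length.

Huffman tree construction:
Combine smallest probabilities repeatedly
Resulting codes:
  A: 10 (length 2)
  B: 00 (length 2)
  C: 111 (length 3)
  D: 110 (length 3)
  E: 010 (length 3)
  F: 0111 (length 4)
  G: 0110 (length 4)
Average length = Σ p(s) × length(s) = 2.6410 bits


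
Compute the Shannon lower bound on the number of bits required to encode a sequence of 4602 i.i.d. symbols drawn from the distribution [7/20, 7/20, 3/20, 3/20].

Entropy H = 1.8813 bits/symbol
Minimum bits = H × n = 1.8813 × 4602
= 8657.70 bits


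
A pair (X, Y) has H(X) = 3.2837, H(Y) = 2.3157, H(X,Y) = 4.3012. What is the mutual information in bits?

I(X;Y) = H(X) + H(Y) - H(X,Y)
I(X;Y) = 3.2837 + 2.3157 - 4.3012 = 1.2982 bits


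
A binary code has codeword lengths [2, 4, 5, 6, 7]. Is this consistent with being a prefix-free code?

Kraft inequality: Σ 2^(-l_i) ≤ 1 for prefix-free code
Calculating: 2^(-2) + 2^(-4) + 2^(-5) + 2^(-6) + 2^(-7)
= 0.25 + 0.0625 + 0.03125 + 0.015625 + 0.0078125
= 0.3672
Since 0.3672 ≤ 1, prefix-free code exists


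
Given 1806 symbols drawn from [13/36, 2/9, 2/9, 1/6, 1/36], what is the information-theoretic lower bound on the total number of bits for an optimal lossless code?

Entropy H = 2.0695 bits/symbol
Minimum bits = H × n = 2.0695 × 1806
= 3737.51 bits


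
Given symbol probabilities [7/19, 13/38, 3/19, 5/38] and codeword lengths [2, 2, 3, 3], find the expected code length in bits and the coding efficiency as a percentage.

Average length L = Σ p_i × l_i = 2.2895 bits
Entropy H = 1.8656 bits
Efficiency η = H/L × 100% = 81.49%


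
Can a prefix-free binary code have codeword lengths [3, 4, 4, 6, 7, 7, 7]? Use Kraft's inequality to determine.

Kraft inequality: Σ 2^(-l_i) ≤ 1 for prefix-free code
Calculating: 2^(-3) + 2^(-4) + 2^(-4) + 2^(-6) + 2^(-7) + 2^(-7) + 2^(-7)
= 0.125 + 0.0625 + 0.0625 + 0.015625 + 0.0078125 + 0.0078125 + 0.0078125
= 0.2891
Since 0.2891 ≤ 1, prefix-free code exists


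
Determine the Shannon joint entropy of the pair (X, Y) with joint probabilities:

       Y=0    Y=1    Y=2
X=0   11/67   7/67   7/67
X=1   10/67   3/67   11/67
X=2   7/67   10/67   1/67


H(X,Y) = -Σ p(x,y) log₂ p(x,y)
  p(0,0)=11/67: -0.1642 × log₂(0.1642) = 0.4280
  p(0,1)=7/67: -0.1045 × log₂(0.1045) = 0.3405
  p(0,2)=7/67: -0.1045 × log₂(0.1045) = 0.3405
  p(1,0)=10/67: -0.1493 × log₂(0.1493) = 0.4096
  p(1,1)=3/67: -0.0448 × log₂(0.0448) = 0.2006
  p(1,2)=11/67: -0.1642 × log₂(0.1642) = 0.4280
  p(2,0)=7/67: -0.1045 × log₂(0.1045) = 0.3405
  p(2,1)=10/67: -0.1493 × log₂(0.1493) = 0.4096
  p(2,2)=1/67: -0.0149 × log₂(0.0149) = 0.0905
H(X,Y) = 2.9877 bits


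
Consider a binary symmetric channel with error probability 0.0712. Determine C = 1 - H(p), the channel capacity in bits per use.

For BSC with error probability p:
C = 1 - H(p) where H(p) is binary entropy
H(0.0712) = -0.0712 × log₂(0.0712) - 0.9288 × log₂(0.9288)
H(p) = 0.3704
C = 1 - 0.3704 = 0.6296 bits/use


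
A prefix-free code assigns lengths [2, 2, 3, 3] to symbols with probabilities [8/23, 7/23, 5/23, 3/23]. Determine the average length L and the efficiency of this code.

Average length L = Σ p_i × l_i = 2.3478 bits
Entropy H = 1.9142 bits
Efficiency η = H/L × 100% = 81.53%


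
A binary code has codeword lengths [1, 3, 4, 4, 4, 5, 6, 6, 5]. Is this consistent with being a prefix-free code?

Kraft inequality: Σ 2^(-l_i) ≤ 1 for prefix-free code
Calculating: 2^(-1) + 2^(-3) + 2^(-4) + 2^(-4) + 2^(-4) + 2^(-5) + 2^(-6) + 2^(-6) + 2^(-5)
= 0.5 + 0.125 + 0.0625 + 0.0625 + 0.0625 + 0.03125 + 0.015625 + 0.015625 + 0.03125
= 0.9062
Since 0.9062 ≤ 1, prefix-free code exists


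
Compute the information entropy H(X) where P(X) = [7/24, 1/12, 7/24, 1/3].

H(X) = -Σ p(x) log₂ p(x)
  -7/24 × log₂(7/24) = 0.5185
  -1/12 × log₂(1/12) = 0.2987
  -7/24 × log₂(7/24) = 0.5185
  -1/3 × log₂(1/3) = 0.5283
H(X) = 1.8640 bits


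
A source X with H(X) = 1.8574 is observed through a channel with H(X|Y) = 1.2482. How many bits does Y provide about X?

I(X;Y) = H(X) - H(X|Y)
I(X;Y) = 1.8574 - 1.2482 = 0.6092 bits


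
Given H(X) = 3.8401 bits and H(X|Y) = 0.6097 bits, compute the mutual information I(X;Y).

I(X;Y) = H(X) - H(X|Y)
I(X;Y) = 3.8401 - 0.6097 = 3.2304 bits


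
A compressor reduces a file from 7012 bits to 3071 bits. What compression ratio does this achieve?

Compression ratio = Original / Compressed
= 7012 / 3071 = 2.28:1


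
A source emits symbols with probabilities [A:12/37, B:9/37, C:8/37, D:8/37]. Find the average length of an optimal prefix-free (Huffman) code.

Huffman tree construction:
Combine smallest probabilities repeatedly
Resulting codes:
  A: 11 (length 2)
  B: 10 (length 2)
  C: 00 (length 2)
  D: 01 (length 2)
Average length = Σ p(s) × length(s) = 2.0000 bits


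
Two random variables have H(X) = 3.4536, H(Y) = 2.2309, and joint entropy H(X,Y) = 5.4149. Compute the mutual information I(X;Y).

I(X;Y) = H(X) + H(Y) - H(X,Y)
I(X;Y) = 3.4536 + 2.2309 - 5.4149 = 0.2696 bits


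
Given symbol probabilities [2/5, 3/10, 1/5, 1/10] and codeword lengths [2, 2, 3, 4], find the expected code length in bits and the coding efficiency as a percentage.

Average length L = Σ p_i × l_i = 2.4000 bits
Entropy H = 1.8464 bits
Efficiency η = H/L × 100% = 76.93%


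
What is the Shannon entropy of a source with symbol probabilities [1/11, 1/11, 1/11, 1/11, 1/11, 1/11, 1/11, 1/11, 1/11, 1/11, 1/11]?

H(X) = -Σ p(x) log₂ p(x)
  -1/11 × log₂(1/11) = 0.3145
  -1/11 × log₂(1/11) = 0.3145
  -1/11 × log₂(1/11) = 0.3145
  -1/11 × log₂(1/11) = 0.3145
  -1/11 × log₂(1/11) = 0.3145
  -1/11 × log₂(1/11) = 0.3145
  -1/11 × log₂(1/11) = 0.3145
  -1/11 × log₂(1/11) = 0.3145
  -1/11 × log₂(1/11) = 0.3145
  -1/11 × log₂(1/11) = 0.3145
  -1/11 × log₂(1/11) = 0.3145
H(X) = 3.4594 bits


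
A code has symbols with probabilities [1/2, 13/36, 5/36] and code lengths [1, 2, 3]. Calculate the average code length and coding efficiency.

Average length L = Σ p_i × l_i = 1.6389 bits
Entropy H = 1.4262 bits
Efficiency η = H/L × 100% = 87.02%


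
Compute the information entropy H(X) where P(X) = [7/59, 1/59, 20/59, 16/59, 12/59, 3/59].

H(X) = -Σ p(x) log₂ p(x)
  -7/59 × log₂(7/59) = 0.3649
  -1/59 × log₂(1/59) = 0.0997
  -20/59 × log₂(20/59) = 0.5291
  -16/59 × log₂(16/59) = 0.5105
  -12/59 × log₂(12/59) = 0.4673
  -3/59 × log₂(3/59) = 0.2185
H(X) = 2.1900 bits


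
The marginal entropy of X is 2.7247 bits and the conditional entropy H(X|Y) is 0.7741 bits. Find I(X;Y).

I(X;Y) = H(X) - H(X|Y)
I(X;Y) = 2.7247 - 0.7741 = 1.9506 bits


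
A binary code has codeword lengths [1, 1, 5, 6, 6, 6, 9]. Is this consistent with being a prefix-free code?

Kraft inequality: Σ 2^(-l_i) ≤ 1 for prefix-free code
Calculating: 2^(-1) + 2^(-1) + 2^(-5) + 2^(-6) + 2^(-6) + 2^(-6) + 2^(-9)
= 0.5 + 0.5 + 0.03125 + 0.015625 + 0.015625 + 0.015625 + 0.001953125
= 1.0801
Since 1.0801 > 1, prefix-free code does not exist


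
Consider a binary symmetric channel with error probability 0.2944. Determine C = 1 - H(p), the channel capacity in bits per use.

For BSC with error probability p:
C = 1 - H(p) where H(p) is binary entropy
H(0.2944) = -0.2944 × log₂(0.2944) - 0.7056 × log₂(0.7056)
H(p) = 0.8743
C = 1 - 0.8743 = 0.1257 bits/use


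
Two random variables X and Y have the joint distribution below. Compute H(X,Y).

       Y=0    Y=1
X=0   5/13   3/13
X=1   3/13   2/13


H(X,Y) = -Σ p(x,y) log₂ p(x,y)
  p(0,0)=5/13: -0.3846 × log₂(0.3846) = 0.5302
  p(0,1)=3/13: -0.2308 × log₂(0.2308) = 0.4882
  p(1,0)=3/13: -0.2308 × log₂(0.2308) = 0.4882
  p(1,1)=2/13: -0.1538 × log₂(0.1538) = 0.4155
H(X,Y) = 1.9220 bits


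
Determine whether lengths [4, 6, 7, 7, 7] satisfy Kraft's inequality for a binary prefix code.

Kraft inequality: Σ 2^(-l_i) ≤ 1 for prefix-free code
Calculating: 2^(-4) + 2^(-6) + 2^(-7) + 2^(-7) + 2^(-7)
= 0.0625 + 0.015625 + 0.0078125 + 0.0078125 + 0.0078125
= 0.1016
Since 0.1016 ≤ 1, prefix-free code exists


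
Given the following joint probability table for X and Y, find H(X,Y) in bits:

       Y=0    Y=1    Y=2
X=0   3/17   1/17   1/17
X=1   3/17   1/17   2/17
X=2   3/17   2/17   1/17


H(X,Y) = -Σ p(x,y) log₂ p(x,y)
  p(0,0)=3/17: -0.1765 × log₂(0.1765) = 0.4416
  p(0,1)=1/17: -0.0588 × log₂(0.0588) = 0.2404
  p(0,2)=1/17: -0.0588 × log₂(0.0588) = 0.2404
  p(1,0)=3/17: -0.1765 × log₂(0.1765) = 0.4416
  p(1,1)=1/17: -0.0588 × log₂(0.0588) = 0.2404
  p(1,2)=2/17: -0.1176 × log₂(0.1176) = 0.3632
  p(2,0)=3/17: -0.1765 × log₂(0.1765) = 0.4416
  p(2,1)=2/17: -0.1176 × log₂(0.1176) = 0.3632
  p(2,2)=1/17: -0.0588 × log₂(0.0588) = 0.2404
H(X,Y) = 3.0131 bits


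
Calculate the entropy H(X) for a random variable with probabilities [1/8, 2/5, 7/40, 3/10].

H(X) = -Σ p(x) log₂ p(x)
  -1/8 × log₂(1/8) = 0.3750
  -2/5 × log₂(2/5) = 0.5288
  -7/40 × log₂(7/40) = 0.4401
  -3/10 × log₂(3/10) = 0.5211
H(X) = 1.8649 bits


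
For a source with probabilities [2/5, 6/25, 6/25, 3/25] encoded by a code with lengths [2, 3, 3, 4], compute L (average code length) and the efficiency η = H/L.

Average length L = Σ p_i × l_i = 2.7200 bits
Entropy H = 1.8841 bits
Efficiency η = H/L × 100% = 69.27%


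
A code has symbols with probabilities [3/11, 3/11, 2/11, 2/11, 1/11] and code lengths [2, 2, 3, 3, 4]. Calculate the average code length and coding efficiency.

Average length L = Σ p_i × l_i = 2.5455 bits
Entropy H = 2.2313 bits
Efficiency η = H/L × 100% = 87.66%


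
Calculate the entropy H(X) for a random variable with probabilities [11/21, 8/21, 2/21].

H(X) = -Σ p(x) log₂ p(x)
  -11/21 × log₂(11/21) = 0.4887
  -8/21 × log₂(8/21) = 0.5304
  -2/21 × log₂(2/21) = 0.3231
H(X) = 1.3421 bits


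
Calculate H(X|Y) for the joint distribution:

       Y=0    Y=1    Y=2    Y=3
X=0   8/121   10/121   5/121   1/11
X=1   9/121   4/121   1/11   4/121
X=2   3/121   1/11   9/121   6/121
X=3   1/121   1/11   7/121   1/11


H(X|Y) = Σ_y p(y) H(X|Y=y)
  p(Y=0) = 21/121, H(X|Y=0) = 1.6645
  p(Y=1) = 36/121, H(X|Y=1) = 1.9108
  p(Y=2) = 32/121, H(X|Y=2) = 1.9424
  p(Y=3) = 32/121, H(X|Y=3) = 1.8870
H(X|Y) = 0.1736×1.6645 + 0.2975×1.9108 + 0.2645×1.9424 + 0.2645×1.8870 = 1.8701 bits


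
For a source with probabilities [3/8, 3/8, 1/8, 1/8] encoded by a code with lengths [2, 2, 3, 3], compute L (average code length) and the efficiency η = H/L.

Average length L = Σ p_i × l_i = 2.2500 bits
Entropy H = 1.8113 bits
Efficiency η = H/L × 100% = 80.50%


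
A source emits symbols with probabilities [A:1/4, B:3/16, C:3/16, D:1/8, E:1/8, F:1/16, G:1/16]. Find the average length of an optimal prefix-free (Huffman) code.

Huffman tree construction:
Combine smallest probabilities repeatedly
Resulting codes:
  A: 01 (length 2)
  B: 111 (length 3)
  C: 00 (length 2)
  D: 100 (length 3)
  E: 101 (length 3)
  F: 1100 (length 4)
  G: 1101 (length 4)
Average length = Σ p(s) × length(s) = 2.6875 bits


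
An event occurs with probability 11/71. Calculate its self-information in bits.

Information content I(x) = -log₂(p(x))
I = -log₂(11/71) = -log₂(0.1549)
I = 2.6903 bits


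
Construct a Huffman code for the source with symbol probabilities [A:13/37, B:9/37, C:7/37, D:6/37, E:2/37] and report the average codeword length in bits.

Huffman tree construction:
Combine smallest probabilities repeatedly
Resulting codes:
  A: 11 (length 2)
  B: 10 (length 2)
  C: 00 (length 2)
  D: 011 (length 3)
  E: 010 (length 3)
Average length = Σ p(s) × length(s) = 2.2162 bits


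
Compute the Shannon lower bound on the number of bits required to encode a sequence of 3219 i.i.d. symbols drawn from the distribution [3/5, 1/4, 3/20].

Entropy H = 1.3527 bits/symbol
Minimum bits = H × n = 1.3527 × 3219
= 4354.42 bits


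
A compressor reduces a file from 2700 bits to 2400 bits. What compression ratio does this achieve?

Compression ratio = Original / Compressed
= 2700 / 2400 = 1.12:1


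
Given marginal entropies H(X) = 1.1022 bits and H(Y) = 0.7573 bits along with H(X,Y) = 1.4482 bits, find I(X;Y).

I(X;Y) = H(X) + H(Y) - H(X,Y)
I(X;Y) = 1.1022 + 0.7573 - 1.4482 = 0.4113 bits
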